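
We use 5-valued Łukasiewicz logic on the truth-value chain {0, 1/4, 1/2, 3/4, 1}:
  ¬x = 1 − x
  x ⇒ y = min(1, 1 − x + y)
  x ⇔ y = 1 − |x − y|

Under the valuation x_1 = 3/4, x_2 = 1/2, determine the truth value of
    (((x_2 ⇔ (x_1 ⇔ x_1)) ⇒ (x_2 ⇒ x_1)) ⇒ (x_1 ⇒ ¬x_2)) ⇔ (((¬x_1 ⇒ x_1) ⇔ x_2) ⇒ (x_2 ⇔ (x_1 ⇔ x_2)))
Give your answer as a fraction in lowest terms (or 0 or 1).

3/4

x_1 ⇔ x_1 = 3/4 ⇔ 3/4 = 1
x_2 ⇔ (x_1 ⇔ x_1) = 1/2 ⇔ 1 = 1/2
x_2 ⇒ x_1 = 1/2 ⇒ 3/4 = 1
(x_2 ⇔ (x_1 ⇔ x_1)) ⇒ (x_2 ⇒ x_1) = 1/2 ⇒ 1 = 1
¬x_2 = ¬1/2 = 1/2
x_1 ⇒ ¬x_2 = 3/4 ⇒ 1/2 = 3/4
((x_2 ⇔ (x_1 ⇔ x_1)) ⇒ (x_2 ⇒ x_1)) ⇒ (x_1 ⇒ ¬x_2) = 1 ⇒ 3/4 = 3/4
¬x_1 = ¬3/4 = 1/4
¬x_1 ⇒ x_1 = 1/4 ⇒ 3/4 = 1
(¬x_1 ⇒ x_1) ⇔ x_2 = 1 ⇔ 1/2 = 1/2
x_1 ⇔ x_2 = 3/4 ⇔ 1/2 = 3/4
x_2 ⇔ (x_1 ⇔ x_2) = 1/2 ⇔ 3/4 = 3/4
((¬x_1 ⇒ x_1) ⇔ x_2) ⇒ (x_2 ⇔ (x_1 ⇔ x_2)) = 1/2 ⇒ 3/4 = 1
(((x_2 ⇔ (x_1 ⇔ x_1)) ⇒ (x_2 ⇒ x_1)) ⇒ (x_1 ⇒ ¬x_2)) ⇔ (((¬x_1 ⇒ x_1) ⇔ x_2) ⇒ (x_2 ⇔ (x_1 ⇔ x_2))) = 3/4 ⇔ 1 = 3/4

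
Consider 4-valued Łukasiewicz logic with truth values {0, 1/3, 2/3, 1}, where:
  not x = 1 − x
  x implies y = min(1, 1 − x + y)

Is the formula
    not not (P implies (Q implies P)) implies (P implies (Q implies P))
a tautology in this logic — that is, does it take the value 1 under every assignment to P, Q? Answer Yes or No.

Yes

P = 0, Q = 0 ↦ 1
P = 0, Q = 1/3 ↦ 1
P = 0, Q = 2/3 ↦ 1
P = 0, Q = 1 ↦ 1
P = 1/3, Q = 0 ↦ 1
P = 1/3, Q = 1/3 ↦ 1
P = 1/3, Q = 2/3 ↦ 1
P = 1/3, Q = 1 ↦ 1
P = 2/3, Q = 0 ↦ 1
P = 2/3, Q = 1/3 ↦ 1
P = 2/3, Q = 2/3 ↦ 1
P = 2/3, Q = 1 ↦ 1
P = 1, Q = 0 ↦ 1
P = 1, Q = 1/3 ↦ 1
P = 1, Q = 2/3 ↦ 1
P = 1, Q = 1 ↦ 1
Every assignment gives a value ≥ 1.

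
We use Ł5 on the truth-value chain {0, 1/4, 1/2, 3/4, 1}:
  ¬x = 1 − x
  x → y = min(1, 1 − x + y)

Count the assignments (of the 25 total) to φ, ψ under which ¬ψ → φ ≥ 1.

value 1: 15 assignments (counts)
value 3/4: 4 assignments
value 1/2: 3 assignments
value 1/4: 2 assignments
value 0: 1 assignment
So 15 of the 25 assignments meet the threshold.

15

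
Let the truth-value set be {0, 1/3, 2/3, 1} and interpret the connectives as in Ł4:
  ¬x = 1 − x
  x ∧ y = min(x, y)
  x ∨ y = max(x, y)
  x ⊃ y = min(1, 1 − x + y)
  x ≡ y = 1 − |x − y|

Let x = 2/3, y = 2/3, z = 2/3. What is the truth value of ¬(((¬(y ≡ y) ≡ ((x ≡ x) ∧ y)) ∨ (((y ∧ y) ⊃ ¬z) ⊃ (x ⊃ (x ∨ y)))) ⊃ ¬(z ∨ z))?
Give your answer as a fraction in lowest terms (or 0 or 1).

2/3

y ≡ y = 2/3 ≡ 2/3 = 1
¬(y ≡ y) = ¬1 = 0
x ≡ x = 2/3 ≡ 2/3 = 1
(x ≡ x) ∧ y = 1 ∧ 2/3 = 2/3
¬(y ≡ y) ≡ ((x ≡ x) ∧ y) = 0 ≡ 2/3 = 1/3
y ∧ y = 2/3 ∧ 2/3 = 2/3
¬z = ¬2/3 = 1/3
(y ∧ y) ⊃ ¬z = 2/3 ⊃ 1/3 = 2/3
x ∨ y = 2/3 ∨ 2/3 = 2/3
x ⊃ (x ∨ y) = 2/3 ⊃ 2/3 = 1
((y ∧ y) ⊃ ¬z) ⊃ (x ⊃ (x ∨ y)) = 2/3 ⊃ 1 = 1
(¬(y ≡ y) ≡ ((x ≡ x) ∧ y)) ∨ (((y ∧ y) ⊃ ¬z) ⊃ (x ⊃ (x ∨ y))) = 1/3 ∨ 1 = 1
z ∨ z = 2/3 ∨ 2/3 = 2/3
¬(z ∨ z) = ¬2/3 = 1/3
((¬(y ≡ y) ≡ ((x ≡ x) ∧ y)) ∨ (((y ∧ y) ⊃ ¬z) ⊃ (x ⊃ (x ∨ y)))) ⊃ ¬(z ∨ z) = 1 ⊃ 1/3 = 1/3
¬(((¬(y ≡ y) ≡ ((x ≡ x) ∧ y)) ∨ (((y ∧ y) ⊃ ¬z) ⊃ (x ⊃ (x ∨ y)))) ⊃ ¬(z ∨ z)) = ¬1/3 = 2/3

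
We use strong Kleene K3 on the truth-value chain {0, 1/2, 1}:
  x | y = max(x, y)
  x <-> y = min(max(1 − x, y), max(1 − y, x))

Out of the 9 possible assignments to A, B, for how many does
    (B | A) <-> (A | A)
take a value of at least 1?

4

A = 0, B = 0 ↦ 1  ≥
A = 0, B = 1/2 ↦ 1/2  <
A = 0, B = 1 ↦ 0  <
A = 1/2, B = 0 ↦ 1/2  <
A = 1/2, B = 1/2 ↦ 1/2  <
A = 1/2, B = 1 ↦ 1/2  <
A = 1, B = 0 ↦ 1  ≥
A = 1, B = 1/2 ↦ 1  ≥
A = 1, B = 1 ↦ 1  ≥
So 4 of the 9 assignments meet the threshold.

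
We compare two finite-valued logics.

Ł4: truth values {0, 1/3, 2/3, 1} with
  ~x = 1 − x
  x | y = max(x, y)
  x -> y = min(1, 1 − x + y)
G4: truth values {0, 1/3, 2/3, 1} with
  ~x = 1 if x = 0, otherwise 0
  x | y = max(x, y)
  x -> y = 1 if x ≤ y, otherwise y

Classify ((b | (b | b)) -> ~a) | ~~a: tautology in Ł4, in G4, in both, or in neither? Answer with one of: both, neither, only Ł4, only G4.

In Ł4: at a = 1/3, b = 1 the value is 2/3 — not a tautology.
In G4: every assignment gives 1 — tautology.

only G4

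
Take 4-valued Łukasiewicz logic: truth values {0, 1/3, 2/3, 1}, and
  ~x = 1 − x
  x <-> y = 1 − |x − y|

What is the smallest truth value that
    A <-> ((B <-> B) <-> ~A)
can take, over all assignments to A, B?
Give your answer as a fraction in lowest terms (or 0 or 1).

Take A = 0, B = 0:
B <-> B = 0 <-> 0 = 1
~A = ~0 = 1
(B <-> B) <-> ~A = 1 <-> 1 = 1
A <-> ((B <-> B) <-> ~A) = 0 <-> 1 = 0
No assignment yields a value below 0, so this is the minimum.

0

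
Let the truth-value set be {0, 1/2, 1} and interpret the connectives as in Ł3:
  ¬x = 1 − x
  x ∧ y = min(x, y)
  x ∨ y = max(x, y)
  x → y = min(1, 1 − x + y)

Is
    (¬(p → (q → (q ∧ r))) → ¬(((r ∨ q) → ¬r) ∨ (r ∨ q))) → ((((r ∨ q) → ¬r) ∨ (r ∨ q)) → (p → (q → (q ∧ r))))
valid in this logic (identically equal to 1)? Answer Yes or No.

At p = 1/2, q = 1/2, r = 1/2, for instance:
q ∧ r = 1/2 ∧ 1/2 = 1/2
q → (q ∧ r) = 1/2 → 1/2 = 1
p → (q → (q ∧ r)) = 1/2 → 1 = 1
¬(p → (q → (q ∧ r))) = ¬1 = 0
r ∨ q = 1/2 ∨ 1/2 = 1/2
¬r = ¬1/2 = 1/2
(r ∨ q) → ¬r = 1/2 → 1/2 = 1
r ∨ q = 1/2 ∨ 1/2 = 1/2
((r ∨ q) → ¬r) ∨ (r ∨ q) = 1 ∨ 1/2 = 1
¬(((r ∨ q) → ¬r) ∨ (r ∨ q)) = ¬1 = 0
¬(p → (q → (q ∧ r))) → ¬(((r ∨ q) → ¬r) ∨ (r ∨ q)) = 0 → 0 = 1
(((r ∨ q) → ¬r) ∨ (r ∨ q)) → (p → (q → (q ∧ r))) = 1 → 1 = 1
(¬(p → (q → (q ∧ r))) → ¬(((r ∨ q) → ¬r) ∨ (r ∨ q))) → ((((r ∨ q) → ¬r) ∨ (r ∨ q)) → (p → (q → (q ∧ r)))) = 1 → 1 = 1
and checking the remaining 26 assignments likewise gives ≥ 1 in every case.

Yes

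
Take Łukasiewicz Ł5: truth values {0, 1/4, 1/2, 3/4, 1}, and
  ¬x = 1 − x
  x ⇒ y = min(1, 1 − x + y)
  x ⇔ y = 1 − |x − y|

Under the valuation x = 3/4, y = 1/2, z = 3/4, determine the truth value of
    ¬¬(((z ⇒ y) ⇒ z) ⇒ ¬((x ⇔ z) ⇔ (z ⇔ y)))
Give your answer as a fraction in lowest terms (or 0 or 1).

z ⇒ y = 3/4 ⇒ 1/2 = 3/4
(z ⇒ y) ⇒ z = 3/4 ⇒ 3/4 = 1
x ⇔ z = 3/4 ⇔ 3/4 = 1
z ⇔ y = 3/4 ⇔ 1/2 = 3/4
(x ⇔ z) ⇔ (z ⇔ y) = 1 ⇔ 3/4 = 3/4
¬((x ⇔ z) ⇔ (z ⇔ y)) = ¬3/4 = 1/4
((z ⇒ y) ⇒ z) ⇒ ¬((x ⇔ z) ⇔ (z ⇔ y)) = 1 ⇒ 1/4 = 1/4
¬(((z ⇒ y) ⇒ z) ⇒ ¬((x ⇔ z) ⇔ (z ⇔ y))) = ¬1/4 = 3/4
¬¬(((z ⇒ y) ⇒ z) ⇒ ¬((x ⇔ z) ⇔ (z ⇔ y))) = ¬3/4 = 1/4

1/4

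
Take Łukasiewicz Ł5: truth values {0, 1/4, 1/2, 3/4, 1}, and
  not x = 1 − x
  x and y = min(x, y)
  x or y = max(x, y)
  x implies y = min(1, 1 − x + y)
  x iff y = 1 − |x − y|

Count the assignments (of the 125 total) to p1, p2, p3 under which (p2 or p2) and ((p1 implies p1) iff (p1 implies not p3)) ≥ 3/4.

value 1: 15 assignments (counts)
value 3/4: 23 assignments (counts)
value 1/2: 28 assignments
value 1/4: 30 assignments
value 0: 29 assignments
So 38 of the 125 assignments meet the threshold.

38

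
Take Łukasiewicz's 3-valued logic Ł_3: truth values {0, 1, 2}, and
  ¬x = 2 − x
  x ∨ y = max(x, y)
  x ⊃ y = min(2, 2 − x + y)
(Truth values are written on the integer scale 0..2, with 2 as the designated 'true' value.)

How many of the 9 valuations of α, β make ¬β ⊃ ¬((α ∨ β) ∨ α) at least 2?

α = 0, β = 0 ↦ 2  ≥
α = 0, β = 1 ↦ 2  ≥
α = 0, β = 2 ↦ 2  ≥
α = 1, β = 0 ↦ 1  <
α = 1, β = 1 ↦ 2  ≥
α = 1, β = 2 ↦ 2  ≥
α = 2, β = 0 ↦ 0  <
α = 2, β = 1 ↦ 1  <
α = 2, β = 2 ↦ 2  ≥
So 6 of the 9 assignments meet the threshold.

6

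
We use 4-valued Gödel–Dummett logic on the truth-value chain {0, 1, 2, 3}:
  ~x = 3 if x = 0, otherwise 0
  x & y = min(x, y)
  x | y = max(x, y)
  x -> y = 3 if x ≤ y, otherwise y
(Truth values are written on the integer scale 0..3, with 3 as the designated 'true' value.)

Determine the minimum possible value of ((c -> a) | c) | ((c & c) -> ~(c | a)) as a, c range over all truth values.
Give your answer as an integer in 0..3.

1

Take a = 0, c = 1:
c -> a = 1 -> 0 = 0
(c -> a) | c = 0 | 1 = 1
c & c = 1 & 1 = 1
c | a = 1 | 0 = 1
~(c | a) = ~1 = 0
(c & c) -> ~(c | a) = 1 -> 0 = 0
((c -> a) | c) | ((c & c) -> ~(c | a)) = 1 | 0 = 1
No assignment yields a value below 1, so this is the minimum.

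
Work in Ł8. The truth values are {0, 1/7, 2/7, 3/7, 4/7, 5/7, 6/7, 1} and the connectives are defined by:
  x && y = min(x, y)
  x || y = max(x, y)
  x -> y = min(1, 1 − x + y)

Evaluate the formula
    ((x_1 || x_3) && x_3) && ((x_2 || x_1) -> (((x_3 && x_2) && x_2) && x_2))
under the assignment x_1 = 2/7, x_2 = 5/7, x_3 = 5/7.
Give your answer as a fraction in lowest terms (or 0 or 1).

5/7

x_1 || x_3 = 2/7 || 5/7 = 5/7
(x_1 || x_3) && x_3 = 5/7 && 5/7 = 5/7
x_2 || x_1 = 5/7 || 2/7 = 5/7
x_3 && x_2 = 5/7 && 5/7 = 5/7
(x_3 && x_2) && x_2 = 5/7 && 5/7 = 5/7
((x_3 && x_2) && x_2) && x_2 = 5/7 && 5/7 = 5/7
(x_2 || x_1) -> (((x_3 && x_2) && x_2) && x_2) = 5/7 -> 5/7 = 1
((x_1 || x_3) && x_3) && ((x_2 || x_1) -> (((x_3 && x_2) && x_2) && x_2)) = 5/7 && 1 = 5/7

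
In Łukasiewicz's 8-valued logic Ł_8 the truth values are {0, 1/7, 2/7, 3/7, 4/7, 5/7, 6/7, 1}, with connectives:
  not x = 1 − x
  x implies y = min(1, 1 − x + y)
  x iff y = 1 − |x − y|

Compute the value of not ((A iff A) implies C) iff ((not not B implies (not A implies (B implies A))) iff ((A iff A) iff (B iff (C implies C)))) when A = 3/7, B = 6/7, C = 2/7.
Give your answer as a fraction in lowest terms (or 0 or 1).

A iff A = 3/7 iff 3/7 = 1
(A iff A) implies C = 1 implies 2/7 = 2/7
not ((A iff A) implies C) = not 2/7 = 5/7
not B = not 6/7 = 1/7
not not B = not 1/7 = 6/7
not A = not 3/7 = 4/7
B implies A = 6/7 implies 3/7 = 4/7
not A implies (B implies A) = 4/7 implies 4/7 = 1
not not B implies (not A implies (B implies A)) = 6/7 implies 1 = 1
A iff A = 3/7 iff 3/7 = 1
C implies C = 2/7 implies 2/7 = 1
B iff (C implies C) = 6/7 iff 1 = 6/7
(A iff A) iff (B iff (C implies C)) = 1 iff 6/7 = 6/7
(not not B implies (not A implies (B implies A))) iff ((A iff A) iff (B iff (C implies C))) = 1 iff 6/7 = 6/7
not ((A iff A) implies C) iff ((not not B implies (not A implies (B implies A))) iff ((A iff A) iff (B iff (C implies C)))) = 5/7 iff 6/7 = 6/7

6/7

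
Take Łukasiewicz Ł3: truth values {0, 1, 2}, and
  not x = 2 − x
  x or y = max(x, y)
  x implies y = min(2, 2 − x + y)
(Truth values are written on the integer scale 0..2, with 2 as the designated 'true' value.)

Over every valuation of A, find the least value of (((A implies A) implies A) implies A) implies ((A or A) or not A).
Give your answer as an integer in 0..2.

1

Take A = 1:
A implies A = 1 implies 1 = 2
(A implies A) implies A = 2 implies 1 = 1
((A implies A) implies A) implies A = 1 implies 1 = 2
A or A = 1 or 1 = 1
not A = not 1 = 1
(A or A) or not A = 1 or 1 = 1
(((A implies A) implies A) implies A) implies ((A or A) or not A) = 2 implies 1 = 1
No assignment yields a value below 1, so this is the minimum.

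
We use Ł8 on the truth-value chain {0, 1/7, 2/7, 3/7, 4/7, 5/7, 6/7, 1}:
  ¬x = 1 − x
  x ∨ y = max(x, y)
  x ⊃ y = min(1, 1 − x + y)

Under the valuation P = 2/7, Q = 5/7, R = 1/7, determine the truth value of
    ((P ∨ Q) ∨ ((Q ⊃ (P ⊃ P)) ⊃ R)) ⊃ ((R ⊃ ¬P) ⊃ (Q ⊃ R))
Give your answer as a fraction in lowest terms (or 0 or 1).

P ∨ Q = 2/7 ∨ 5/7 = 5/7
P ⊃ P = 2/7 ⊃ 2/7 = 1
Q ⊃ (P ⊃ P) = 5/7 ⊃ 1 = 1
(Q ⊃ (P ⊃ P)) ⊃ R = 1 ⊃ 1/7 = 1/7
(P ∨ Q) ∨ ((Q ⊃ (P ⊃ P)) ⊃ R) = 5/7 ∨ 1/7 = 5/7
¬P = ¬2/7 = 5/7
R ⊃ ¬P = 1/7 ⊃ 5/7 = 1
Q ⊃ R = 5/7 ⊃ 1/7 = 3/7
(R ⊃ ¬P) ⊃ (Q ⊃ R) = 1 ⊃ 3/7 = 3/7
((P ∨ Q) ∨ ((Q ⊃ (P ⊃ P)) ⊃ R)) ⊃ ((R ⊃ ¬P) ⊃ (Q ⊃ R)) = 5/7 ⊃ 3/7 = 5/7

5/7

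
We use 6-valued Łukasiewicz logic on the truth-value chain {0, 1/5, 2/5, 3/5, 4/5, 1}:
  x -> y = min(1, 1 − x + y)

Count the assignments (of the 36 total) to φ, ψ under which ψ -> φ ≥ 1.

21

value 1: 21 assignments (counts)
value 4/5: 5 assignments
value 3/5: 4 assignments
value 2/5: 3 assignments
value 1/5: 2 assignments
value 0: 1 assignment
So 21 of the 36 assignments meet the threshold.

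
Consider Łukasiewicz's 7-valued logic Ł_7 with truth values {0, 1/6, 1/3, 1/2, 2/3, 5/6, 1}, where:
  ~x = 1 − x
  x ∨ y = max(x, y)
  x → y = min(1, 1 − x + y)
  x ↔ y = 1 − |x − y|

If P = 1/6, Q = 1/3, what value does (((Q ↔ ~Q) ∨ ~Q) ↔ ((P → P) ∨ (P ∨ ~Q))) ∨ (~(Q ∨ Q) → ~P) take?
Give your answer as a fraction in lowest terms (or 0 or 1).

~Q = ~1/3 = 2/3
Q ↔ ~Q = 1/3 ↔ 2/3 = 2/3
~Q = ~1/3 = 2/3
(Q ↔ ~Q) ∨ ~Q = 2/3 ∨ 2/3 = 2/3
P → P = 1/6 → 1/6 = 1
~Q = ~1/3 = 2/3
P ∨ ~Q = 1/6 ∨ 2/3 = 2/3
(P → P) ∨ (P ∨ ~Q) = 1 ∨ 2/3 = 1
((Q ↔ ~Q) ∨ ~Q) ↔ ((P → P) ∨ (P ∨ ~Q)) = 2/3 ↔ 1 = 2/3
Q ∨ Q = 1/3 ∨ 1/3 = 1/3
~(Q ∨ Q) = ~1/3 = 2/3
~P = ~1/6 = 5/6
~(Q ∨ Q) → ~P = 2/3 → 5/6 = 1
(((Q ↔ ~Q) ∨ ~Q) ↔ ((P → P) ∨ (P ∨ ~Q))) ∨ (~(Q ∨ Q) → ~P) = 2/3 ∨ 1 = 1

1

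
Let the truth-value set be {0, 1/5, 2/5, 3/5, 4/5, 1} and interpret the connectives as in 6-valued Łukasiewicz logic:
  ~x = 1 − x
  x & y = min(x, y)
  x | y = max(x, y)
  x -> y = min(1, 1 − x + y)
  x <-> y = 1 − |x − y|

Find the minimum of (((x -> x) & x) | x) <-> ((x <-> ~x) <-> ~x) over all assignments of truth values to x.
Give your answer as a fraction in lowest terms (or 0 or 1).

3/5

Take x = 1/5:
x -> x = 1/5 -> 1/5 = 1
(x -> x) & x = 1 & 1/5 = 1/5
((x -> x) & x) | x = 1/5 | 1/5 = 1/5
~x = ~1/5 = 4/5
x <-> ~x = 1/5 <-> 4/5 = 2/5
~x = ~1/5 = 4/5
(x <-> ~x) <-> ~x = 2/5 <-> 4/5 = 3/5
(((x -> x) & x) | x) <-> ((x <-> ~x) <-> ~x) = 1/5 <-> 3/5 = 3/5
No assignment yields a value below 3/5, so this is the minimum.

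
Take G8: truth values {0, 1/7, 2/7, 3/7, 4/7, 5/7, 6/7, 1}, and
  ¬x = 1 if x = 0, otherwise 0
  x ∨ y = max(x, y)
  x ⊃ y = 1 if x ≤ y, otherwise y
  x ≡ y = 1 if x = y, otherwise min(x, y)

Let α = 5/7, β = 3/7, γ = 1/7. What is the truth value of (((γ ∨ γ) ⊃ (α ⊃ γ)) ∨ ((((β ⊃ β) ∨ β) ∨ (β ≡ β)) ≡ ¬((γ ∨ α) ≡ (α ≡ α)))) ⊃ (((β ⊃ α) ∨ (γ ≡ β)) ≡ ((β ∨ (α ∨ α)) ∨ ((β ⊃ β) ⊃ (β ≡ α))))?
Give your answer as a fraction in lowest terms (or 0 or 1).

5/7

γ ∨ γ = 1/7 ∨ 1/7 = 1/7
α ⊃ γ = 5/7 ⊃ 1/7 = 1/7
(γ ∨ γ) ⊃ (α ⊃ γ) = 1/7 ⊃ 1/7 = 1
β ⊃ β = 3/7 ⊃ 3/7 = 1
(β ⊃ β) ∨ β = 1 ∨ 3/7 = 1
β ≡ β = 3/7 ≡ 3/7 = 1
((β ⊃ β) ∨ β) ∨ (β ≡ β) = 1 ∨ 1 = 1
γ ∨ α = 1/7 ∨ 5/7 = 5/7
α ≡ α = 5/7 ≡ 5/7 = 1
(γ ∨ α) ≡ (α ≡ α) = 5/7 ≡ 1 = 5/7
¬((γ ∨ α) ≡ (α ≡ α)) = ¬5/7 = 0
(((β ⊃ β) ∨ β) ∨ (β ≡ β)) ≡ ¬((γ ∨ α) ≡ (α ≡ α)) = 1 ≡ 0 = 0
((γ ∨ γ) ⊃ (α ⊃ γ)) ∨ ((((β ⊃ β) ∨ β) ∨ (β ≡ β)) ≡ ¬((γ ∨ α) ≡ (α ≡ α))) = 1 ∨ 0 = 1
β ⊃ α = 3/7 ⊃ 5/7 = 1
γ ≡ β = 1/7 ≡ 3/7 = 1/7
(β ⊃ α) ∨ (γ ≡ β) = 1 ∨ 1/7 = 1
α ∨ α = 5/7 ∨ 5/7 = 5/7
β ∨ (α ∨ α) = 3/7 ∨ 5/7 = 5/7
β ⊃ β = 3/7 ⊃ 3/7 = 1
β ≡ α = 3/7 ≡ 5/7 = 3/7
(β ⊃ β) ⊃ (β ≡ α) = 1 ⊃ 3/7 = 3/7
(β ∨ (α ∨ α)) ∨ ((β ⊃ β) ⊃ (β ≡ α)) = 5/7 ∨ 3/7 = 5/7
((β ⊃ α) ∨ (γ ≡ β)) ≡ ((β ∨ (α ∨ α)) ∨ ((β ⊃ β) ⊃ (β ≡ α))) = 1 ≡ 5/7 = 5/7
(((γ ∨ γ) ⊃ (α ⊃ γ)) ∨ ((((β ⊃ β) ∨ β) ∨ (β ≡ β)) ≡ ¬((γ ∨ α) ≡ (α ≡ α)))) ⊃ (((β ⊃ α) ∨ (γ ≡ β)) ≡ ((β ∨ (α ∨ α)) ∨ ((β ⊃ β) ⊃ (β ≡ α)))) = 1 ⊃ 5/7 = 5/7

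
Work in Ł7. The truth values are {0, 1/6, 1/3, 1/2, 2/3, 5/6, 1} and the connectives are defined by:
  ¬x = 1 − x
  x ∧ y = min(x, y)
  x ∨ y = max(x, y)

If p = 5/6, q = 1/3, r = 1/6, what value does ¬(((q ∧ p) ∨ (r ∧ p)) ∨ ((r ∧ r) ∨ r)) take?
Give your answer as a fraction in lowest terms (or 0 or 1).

2/3

q ∧ p = 1/3 ∧ 5/6 = 1/3
r ∧ p = 1/6 ∧ 5/6 = 1/6
(q ∧ p) ∨ (r ∧ p) = 1/3 ∨ 1/6 = 1/3
r ∧ r = 1/6 ∧ 1/6 = 1/6
(r ∧ r) ∨ r = 1/6 ∨ 1/6 = 1/6
((q ∧ p) ∨ (r ∧ p)) ∨ ((r ∧ r) ∨ r) = 1/3 ∨ 1/6 = 1/3
¬(((q ∧ p) ∨ (r ∧ p)) ∨ ((r ∧ r) ∨ r)) = ¬1/3 = 2/3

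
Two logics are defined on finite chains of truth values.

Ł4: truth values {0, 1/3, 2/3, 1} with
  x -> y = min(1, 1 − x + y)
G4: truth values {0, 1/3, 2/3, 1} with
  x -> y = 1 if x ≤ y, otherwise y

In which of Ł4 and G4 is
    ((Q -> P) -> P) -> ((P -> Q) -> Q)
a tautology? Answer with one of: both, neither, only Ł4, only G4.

only Ł4

In Ł4: every assignment gives 1 — tautology.
In G4: at P = 0, Q = 1/3 the value is 1/3 — not a tautology.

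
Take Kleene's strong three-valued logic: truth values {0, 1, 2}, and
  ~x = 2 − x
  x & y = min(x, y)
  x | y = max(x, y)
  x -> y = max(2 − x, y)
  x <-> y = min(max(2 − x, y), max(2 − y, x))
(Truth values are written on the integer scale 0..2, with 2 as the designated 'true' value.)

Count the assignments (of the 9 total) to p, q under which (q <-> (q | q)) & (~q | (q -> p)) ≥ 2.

p = 0, q = 0 ↦ 2  ≥
p = 0, q = 1 ↦ 1  <
p = 0, q = 2 ↦ 0  <
p = 1, q = 0 ↦ 2  ≥
p = 1, q = 1 ↦ 1  <
p = 1, q = 2 ↦ 1  <
p = 2, q = 0 ↦ 2  ≥
p = 2, q = 1 ↦ 1  <
p = 2, q = 2 ↦ 2  ≥
So 4 of the 9 assignments meet the threshold.

4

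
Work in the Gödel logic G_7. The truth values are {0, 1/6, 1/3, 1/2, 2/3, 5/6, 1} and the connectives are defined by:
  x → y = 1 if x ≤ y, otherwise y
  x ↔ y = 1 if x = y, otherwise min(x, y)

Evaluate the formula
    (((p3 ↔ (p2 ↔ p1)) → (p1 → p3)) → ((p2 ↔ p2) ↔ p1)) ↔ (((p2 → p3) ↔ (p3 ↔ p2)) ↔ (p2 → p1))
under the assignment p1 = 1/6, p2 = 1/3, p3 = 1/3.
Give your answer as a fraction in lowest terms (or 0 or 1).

p2 ↔ p1 = 1/3 ↔ 1/6 = 1/6
p3 ↔ (p2 ↔ p1) = 1/3 ↔ 1/6 = 1/6
p1 → p3 = 1/6 → 1/3 = 1
(p3 ↔ (p2 ↔ p1)) → (p1 → p3) = 1/6 → 1 = 1
p2 ↔ p2 = 1/3 ↔ 1/3 = 1
(p2 ↔ p2) ↔ p1 = 1 ↔ 1/6 = 1/6
((p3 ↔ (p2 ↔ p1)) → (p1 → p3)) → ((p2 ↔ p2) ↔ p1) = 1 → 1/6 = 1/6
p2 → p3 = 1/3 → 1/3 = 1
p3 ↔ p2 = 1/3 ↔ 1/3 = 1
(p2 → p3) ↔ (p3 ↔ p2) = 1 ↔ 1 = 1
p2 → p1 = 1/3 → 1/6 = 1/6
((p2 → p3) ↔ (p3 ↔ p2)) ↔ (p2 → p1) = 1 ↔ 1/6 = 1/6
(((p3 ↔ (p2 ↔ p1)) → (p1 → p3)) → ((p2 ↔ p2) ↔ p1)) ↔ (((p2 → p3) ↔ (p3 ↔ p2)) ↔ (p2 → p1)) = 1/6 ↔ 1/6 = 1

1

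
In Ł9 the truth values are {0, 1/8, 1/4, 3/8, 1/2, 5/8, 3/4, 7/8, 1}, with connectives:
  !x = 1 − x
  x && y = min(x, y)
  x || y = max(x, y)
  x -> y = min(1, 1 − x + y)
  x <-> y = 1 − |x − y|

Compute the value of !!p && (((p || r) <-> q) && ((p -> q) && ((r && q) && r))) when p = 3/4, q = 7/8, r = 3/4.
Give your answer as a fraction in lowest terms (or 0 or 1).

!p = !3/4 = 1/4
!!p = !1/4 = 3/4
p || r = 3/4 || 3/4 = 3/4
(p || r) <-> q = 3/4 <-> 7/8 = 7/8
p -> q = 3/4 -> 7/8 = 1
r && q = 3/4 && 7/8 = 3/4
(r && q) && r = 3/4 && 3/4 = 3/4
(p -> q) && ((r && q) && r) = 1 && 3/4 = 3/4
((p || r) <-> q) && ((p -> q) && ((r && q) && r)) = 7/8 && 3/4 = 3/4
!!p && (((p || r) <-> q) && ((p -> q) && ((r && q) && r))) = 3/4 && 3/4 = 3/4

3/4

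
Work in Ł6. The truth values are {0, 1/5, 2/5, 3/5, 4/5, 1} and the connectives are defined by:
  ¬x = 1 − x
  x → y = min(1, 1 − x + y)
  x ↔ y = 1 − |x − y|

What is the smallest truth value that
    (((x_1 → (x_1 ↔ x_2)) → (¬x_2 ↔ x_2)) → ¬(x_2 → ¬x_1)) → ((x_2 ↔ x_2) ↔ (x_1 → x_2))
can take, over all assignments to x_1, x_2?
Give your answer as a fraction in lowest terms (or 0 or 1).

3/5

Take x_1 = 2/5, x_2 = 0:
x_1 ↔ x_2 = 2/5 ↔ 0 = 3/5
x_1 → (x_1 ↔ x_2) = 2/5 → 3/5 = 1
¬x_2 = ¬0 = 1
¬x_2 ↔ x_2 = 1 ↔ 0 = 0
(x_1 → (x_1 ↔ x_2)) → (¬x_2 ↔ x_2) = 1 → 0 = 0
¬x_1 = ¬2/5 = 3/5
x_2 → ¬x_1 = 0 → 3/5 = 1
¬(x_2 → ¬x_1) = ¬1 = 0
((x_1 → (x_1 ↔ x_2)) → (¬x_2 ↔ x_2)) → ¬(x_2 → ¬x_1) = 0 → 0 = 1
x_2 ↔ x_2 = 0 ↔ 0 = 1
x_1 → x_2 = 2/5 → 0 = 3/5
(x_2 ↔ x_2) ↔ (x_1 → x_2) = 1 ↔ 3/5 = 3/5
(((x_1 → (x_1 ↔ x_2)) → (¬x_2 ↔ x_2)) → ¬(x_2 → ¬x_1)) → ((x_2 ↔ x_2) ↔ (x_1 → x_2)) = 1 → 3/5 = 3/5
No assignment yields a value below 3/5, so this is the minimum.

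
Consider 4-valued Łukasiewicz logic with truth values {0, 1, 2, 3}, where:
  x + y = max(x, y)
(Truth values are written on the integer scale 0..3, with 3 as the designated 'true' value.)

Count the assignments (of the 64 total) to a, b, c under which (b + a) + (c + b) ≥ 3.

value 3: 37 assignments (counts)
value 2: 19 assignments
value 1: 7 assignments
value 0: 1 assignment
So 37 of the 64 assignments meet the threshold.

37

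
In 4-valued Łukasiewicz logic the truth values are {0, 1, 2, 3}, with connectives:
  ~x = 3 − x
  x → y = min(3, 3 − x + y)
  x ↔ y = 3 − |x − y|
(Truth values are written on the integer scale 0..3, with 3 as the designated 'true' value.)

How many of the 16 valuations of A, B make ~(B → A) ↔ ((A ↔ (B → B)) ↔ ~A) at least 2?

9

A = 0, B = 0 ↦ 3  ≥
A = 0, B = 1 ↦ 2  ≥
A = 0, B = 2 ↦ 1  <
A = 0, B = 3 ↦ 0  <
A = 1, B = 0 ↦ 1  <
A = 1, B = 1 ↦ 1  <
A = 1, B = 2 ↦ 2  ≥
A = 1, B = 3 ↦ 3  ≥
A = 2, B = 0 ↦ 1  <
A = 2, B = 1 ↦ 1  <
A = 2, B = 2 ↦ 1  <
A = 2, B = 3 ↦ 2  ≥
A = 3, B = 0 ↦ 3  ≥
A = 3, B = 1 ↦ 3  ≥
A = 3, B = 2 ↦ 3  ≥
A = 3, B = 3 ↦ 3  ≥
So 9 of the 16 assignments meet the threshold.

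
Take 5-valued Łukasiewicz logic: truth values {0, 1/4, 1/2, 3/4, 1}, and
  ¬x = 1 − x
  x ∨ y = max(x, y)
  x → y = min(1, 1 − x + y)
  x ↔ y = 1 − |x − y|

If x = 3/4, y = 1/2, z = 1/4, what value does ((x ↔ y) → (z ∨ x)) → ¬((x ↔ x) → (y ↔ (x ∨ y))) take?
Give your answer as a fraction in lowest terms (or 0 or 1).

1/4

x ↔ y = 3/4 ↔ 1/2 = 3/4
z ∨ x = 1/4 ∨ 3/4 = 3/4
(x ↔ y) → (z ∨ x) = 3/4 → 3/4 = 1
x ↔ x = 3/4 ↔ 3/4 = 1
x ∨ y = 3/4 ∨ 1/2 = 3/4
y ↔ (x ∨ y) = 1/2 ↔ 3/4 = 3/4
(x ↔ x) → (y ↔ (x ∨ y)) = 1 → 3/4 = 3/4
¬((x ↔ x) → (y ↔ (x ∨ y))) = ¬3/4 = 1/4
((x ↔ y) → (z ∨ x)) → ¬((x ↔ x) → (y ↔ (x ∨ y))) = 1 → 1/4 = 1/4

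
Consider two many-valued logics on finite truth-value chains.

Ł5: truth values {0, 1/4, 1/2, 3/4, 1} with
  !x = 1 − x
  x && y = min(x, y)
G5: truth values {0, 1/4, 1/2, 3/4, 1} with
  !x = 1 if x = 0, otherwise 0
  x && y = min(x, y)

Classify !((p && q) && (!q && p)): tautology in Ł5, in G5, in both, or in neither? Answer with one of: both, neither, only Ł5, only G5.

only G5

In Ł5: at p = 1/4, q = 1/4 the value is 3/4 — not a tautology.
In G5: every assignment gives 1 — tautology.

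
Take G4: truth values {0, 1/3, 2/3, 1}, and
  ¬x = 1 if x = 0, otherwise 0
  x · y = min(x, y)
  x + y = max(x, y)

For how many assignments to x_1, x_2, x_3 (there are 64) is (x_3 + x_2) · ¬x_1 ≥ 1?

7

value 1: 7 assignments (counts)
value 2/3: 5 assignments
value 1/3: 3 assignments
value 0: 49 assignments
So 7 of the 64 assignments meet the threshold.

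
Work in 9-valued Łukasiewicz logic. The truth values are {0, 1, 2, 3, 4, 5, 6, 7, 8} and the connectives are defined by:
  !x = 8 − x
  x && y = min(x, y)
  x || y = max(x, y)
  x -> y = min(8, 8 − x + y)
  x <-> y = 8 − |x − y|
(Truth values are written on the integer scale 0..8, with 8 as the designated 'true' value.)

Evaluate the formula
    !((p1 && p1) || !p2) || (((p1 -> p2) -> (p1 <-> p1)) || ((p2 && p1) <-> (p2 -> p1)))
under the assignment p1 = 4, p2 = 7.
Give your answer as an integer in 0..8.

p1 && p1 = 4 && 4 = 4
!p2 = !7 = 1
(p1 && p1) || !p2 = 4 || 1 = 4
!((p1 && p1) || !p2) = !4 = 4
p1 -> p2 = 4 -> 7 = 8
p1 <-> p1 = 4 <-> 4 = 8
(p1 -> p2) -> (p1 <-> p1) = 8 -> 8 = 8
p2 && p1 = 7 && 4 = 4
p2 -> p1 = 7 -> 4 = 5
(p2 && p1) <-> (p2 -> p1) = 4 <-> 5 = 7
((p1 -> p2) -> (p1 <-> p1)) || ((p2 && p1) <-> (p2 -> p1)) = 8 || 7 = 8
!((p1 && p1) || !p2) || (((p1 -> p2) -> (p1 <-> p1)) || ((p2 && p1) <-> (p2 -> p1))) = 4 || 8 = 8

8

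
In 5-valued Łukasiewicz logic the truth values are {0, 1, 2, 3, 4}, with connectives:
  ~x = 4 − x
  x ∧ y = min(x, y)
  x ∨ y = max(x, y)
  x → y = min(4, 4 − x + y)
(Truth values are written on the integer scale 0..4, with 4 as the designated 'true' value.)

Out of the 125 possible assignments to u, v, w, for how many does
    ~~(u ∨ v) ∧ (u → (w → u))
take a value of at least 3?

80

value 4: 45 assignments (counts)
value 3: 35 assignments (counts)
value 2: 25 assignments
value 1: 15 assignments
value 0: 5 assignments
So 80 of the 125 assignments meet the threshold.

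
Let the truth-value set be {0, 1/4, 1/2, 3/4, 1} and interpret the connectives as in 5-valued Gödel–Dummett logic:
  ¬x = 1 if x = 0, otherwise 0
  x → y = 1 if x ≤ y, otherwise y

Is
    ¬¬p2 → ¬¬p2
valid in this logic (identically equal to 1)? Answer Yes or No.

Yes

p2 = 0 ↦ 1
p2 = 1/4 ↦ 1
p2 = 1/2 ↦ 1
p2 = 3/4 ↦ 1
p2 = 1 ↦ 1
Every assignment gives a value ≥ 1.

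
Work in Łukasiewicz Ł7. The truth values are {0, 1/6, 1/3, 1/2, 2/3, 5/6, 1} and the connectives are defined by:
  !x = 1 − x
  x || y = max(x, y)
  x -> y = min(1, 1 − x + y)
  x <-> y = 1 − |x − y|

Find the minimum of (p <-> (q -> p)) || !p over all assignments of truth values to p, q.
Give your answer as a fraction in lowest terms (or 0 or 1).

1/2

Take p = 1/2, q = 0:
q -> p = 0 -> 1/2 = 1
p <-> (q -> p) = 1/2 <-> 1 = 1/2
!p = !1/2 = 1/2
(p <-> (q -> p)) || !p = 1/2 || 1/2 = 1/2
No assignment yields a value below 1/2, so this is the minimum.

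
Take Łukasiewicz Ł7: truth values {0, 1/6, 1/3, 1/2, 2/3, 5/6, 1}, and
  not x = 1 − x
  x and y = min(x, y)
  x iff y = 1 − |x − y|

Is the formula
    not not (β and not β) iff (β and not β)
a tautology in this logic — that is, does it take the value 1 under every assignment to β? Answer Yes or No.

Yes

β = 0 ↦ 1
β = 1/6 ↦ 1
β = 1/3 ↦ 1
β = 1/2 ↦ 1
β = 2/3 ↦ 1
β = 5/6 ↦ 1
β = 1 ↦ 1
Every assignment gives a value ≥ 1.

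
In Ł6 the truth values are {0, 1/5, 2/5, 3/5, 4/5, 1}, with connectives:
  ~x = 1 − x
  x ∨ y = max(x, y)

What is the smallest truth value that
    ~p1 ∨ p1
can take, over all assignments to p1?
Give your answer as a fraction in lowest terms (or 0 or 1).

3/5

Take p1 = 2/5:
~p1 = ~2/5 = 3/5
~p1 ∨ p1 = 3/5 ∨ 2/5 = 3/5
No assignment yields a value below 3/5, so this is the minimum.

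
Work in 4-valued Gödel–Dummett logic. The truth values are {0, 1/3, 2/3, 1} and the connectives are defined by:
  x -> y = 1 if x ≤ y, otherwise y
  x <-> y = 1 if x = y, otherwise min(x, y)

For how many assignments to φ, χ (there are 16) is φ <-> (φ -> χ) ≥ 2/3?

φ = 0, χ = 0 ↦ 0  <
φ = 0, χ = 1/3 ↦ 0  <
φ = 0, χ = 2/3 ↦ 0  <
φ = 0, χ = 1 ↦ 0  <
φ = 1/3, χ = 0 ↦ 0  <
φ = 1/3, χ = 1/3 ↦ 1/3  <
φ = 1/3, χ = 2/3 ↦ 1/3  <
φ = 1/3, χ = 1 ↦ 1/3  <
φ = 2/3, χ = 0 ↦ 0  <
φ = 2/3, χ = 1/3 ↦ 1/3  <
φ = 2/3, χ = 2/3 ↦ 2/3  ≥
φ = 2/3, χ = 1 ↦ 2/3  ≥
φ = 1, χ = 0 ↦ 0  <
φ = 1, χ = 1/3 ↦ 1/3  <
φ = 1, χ = 2/3 ↦ 2/3  ≥
φ = 1, χ = 1 ↦ 1  ≥
So 4 of the 16 assignments meet the threshold.

4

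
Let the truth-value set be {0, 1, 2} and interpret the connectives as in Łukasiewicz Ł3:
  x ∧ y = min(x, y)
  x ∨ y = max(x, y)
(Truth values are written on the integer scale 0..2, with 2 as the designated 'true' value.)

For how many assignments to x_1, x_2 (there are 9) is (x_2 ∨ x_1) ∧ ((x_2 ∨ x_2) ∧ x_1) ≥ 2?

x_1 = 0, x_2 = 0 ↦ 0  <
x_1 = 0, x_2 = 1 ↦ 0  <
x_1 = 0, x_2 = 2 ↦ 0  <
x_1 = 1, x_2 = 0 ↦ 0  <
x_1 = 1, x_2 = 1 ↦ 1  <
x_1 = 1, x_2 = 2 ↦ 1  <
x_1 = 2, x_2 = 0 ↦ 0  <
x_1 = 2, x_2 = 1 ↦ 1  <
x_1 = 2, x_2 = 2 ↦ 2  ≥
So 1 of the 9 assignments meets the threshold.

1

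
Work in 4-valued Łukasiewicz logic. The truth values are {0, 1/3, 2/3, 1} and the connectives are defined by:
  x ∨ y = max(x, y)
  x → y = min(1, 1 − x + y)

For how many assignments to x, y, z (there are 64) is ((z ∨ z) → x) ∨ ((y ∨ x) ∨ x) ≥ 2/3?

value 1: 46 assignments (counts)
value 2/3: 12 assignments (counts)
value 1/3: 5 assignments
value 0: 1 assignment
So 58 of the 64 assignments meet the threshold.

58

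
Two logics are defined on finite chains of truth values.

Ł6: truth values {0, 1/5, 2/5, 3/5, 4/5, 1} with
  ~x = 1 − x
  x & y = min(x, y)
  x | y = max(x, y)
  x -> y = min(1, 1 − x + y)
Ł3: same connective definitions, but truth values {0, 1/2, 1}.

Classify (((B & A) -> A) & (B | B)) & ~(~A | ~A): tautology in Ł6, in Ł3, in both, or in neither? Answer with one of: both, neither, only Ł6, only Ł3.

In Ł6: at A = 0, B = 0 the value is 0 — not a tautology.
In Ł3: at A = 0, B = 0 the value is 0 — not a tautology.

neither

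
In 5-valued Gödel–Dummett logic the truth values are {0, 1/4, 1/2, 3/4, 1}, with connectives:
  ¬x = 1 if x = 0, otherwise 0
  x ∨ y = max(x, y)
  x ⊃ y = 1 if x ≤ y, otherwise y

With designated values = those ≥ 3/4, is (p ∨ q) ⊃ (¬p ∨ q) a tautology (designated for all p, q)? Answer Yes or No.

Counterexample: take p = 1/4, q = 0.
p ∨ q = 1/4 ∨ 0 = 1/4
¬p = ¬1/4 = 0
¬p ∨ q = 0 ∨ 0 = 0
(p ∨ q) ⊃ (¬p ∨ q) = 1/4 ⊃ 0 = 0
This gives 0, which is below 3/4.

No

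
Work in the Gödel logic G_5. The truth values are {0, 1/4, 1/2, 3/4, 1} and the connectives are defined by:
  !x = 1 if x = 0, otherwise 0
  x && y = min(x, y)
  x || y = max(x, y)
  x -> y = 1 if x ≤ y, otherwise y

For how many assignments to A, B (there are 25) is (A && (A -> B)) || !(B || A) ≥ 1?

2

value 1: 2 assignments (counts)
value 3/4: 3 assignments
value 1/2: 5 assignments
value 1/4: 7 assignments
value 0: 8 assignments
So 2 of the 25 assignments meet the threshold.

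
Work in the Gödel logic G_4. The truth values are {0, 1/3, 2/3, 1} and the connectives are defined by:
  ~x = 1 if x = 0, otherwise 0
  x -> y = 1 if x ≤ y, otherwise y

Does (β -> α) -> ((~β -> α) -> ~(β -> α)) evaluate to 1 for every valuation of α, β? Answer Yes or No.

Counterexample: take α = 1/3, β = 0.
β -> α = 0 -> 1/3 = 1
~β = ~0 = 1
~β -> α = 1 -> 1/3 = 1/3
β -> α = 0 -> 1/3 = 1
~(β -> α) = ~1 = 0
(~β -> α) -> ~(β -> α) = 1/3 -> 0 = 0
(β -> α) -> ((~β -> α) -> ~(β -> α)) = 1 -> 0 = 0
This gives 0 ≠ 1.

No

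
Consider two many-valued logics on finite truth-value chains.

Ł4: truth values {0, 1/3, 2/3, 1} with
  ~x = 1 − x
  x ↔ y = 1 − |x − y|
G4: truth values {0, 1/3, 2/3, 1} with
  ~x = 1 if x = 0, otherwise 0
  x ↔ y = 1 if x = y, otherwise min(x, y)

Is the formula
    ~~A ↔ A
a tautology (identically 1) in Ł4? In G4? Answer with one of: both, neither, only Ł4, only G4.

only Ł4

In Ł4: every assignment gives 1 — tautology.
In G4: at A = 1/3 the value is 1/3 — not a tautology.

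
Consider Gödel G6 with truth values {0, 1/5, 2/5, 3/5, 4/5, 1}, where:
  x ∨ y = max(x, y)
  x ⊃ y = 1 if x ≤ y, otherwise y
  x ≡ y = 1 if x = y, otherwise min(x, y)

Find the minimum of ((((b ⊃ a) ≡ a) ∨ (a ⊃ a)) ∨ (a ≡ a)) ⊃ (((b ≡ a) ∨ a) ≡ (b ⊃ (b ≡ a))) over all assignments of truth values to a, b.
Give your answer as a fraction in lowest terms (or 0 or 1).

1/5

Take a = 1/5, b = 0:
b ⊃ a = 0 ⊃ 1/5 = 1
(b ⊃ a) ≡ a = 1 ≡ 1/5 = 1/5
a ⊃ a = 1/5 ⊃ 1/5 = 1
((b ⊃ a) ≡ a) ∨ (a ⊃ a) = 1/5 ∨ 1 = 1
a ≡ a = 1/5 ≡ 1/5 = 1
(((b ⊃ a) ≡ a) ∨ (a ⊃ a)) ∨ (a ≡ a) = 1 ∨ 1 = 1
b ≡ a = 0 ≡ 1/5 = 0
(b ≡ a) ∨ a = 0 ∨ 1/5 = 1/5
b ≡ a = 0 ≡ 1/5 = 0
b ⊃ (b ≡ a) = 0 ⊃ 0 = 1
((b ≡ a) ∨ a) ≡ (b ⊃ (b ≡ a)) = 1/5 ≡ 1 = 1/5
((((b ⊃ a) ≡ a) ∨ (a ⊃ a)) ∨ (a ≡ a)) ⊃ (((b ≡ a) ∨ a) ≡ (b ⊃ (b ≡ a))) = 1 ⊃ 1/5 = 1/5
No assignment yields a value below 1/5, so this is the minimum.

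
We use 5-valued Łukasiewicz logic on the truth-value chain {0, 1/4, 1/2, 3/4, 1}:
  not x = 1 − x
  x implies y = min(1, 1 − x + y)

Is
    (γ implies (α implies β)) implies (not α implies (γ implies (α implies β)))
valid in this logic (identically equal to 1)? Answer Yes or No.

At α = 0, β = 1/4, γ = 3/4, for instance:
α implies β = 0 implies 1/4 = 1
γ implies (α implies β) = 3/4 implies 1 = 1
not α = not 0 = 1
not α implies (γ implies (α implies β)) = 1 implies 1 = 1
(γ implies (α implies β)) implies (not α implies (γ implies (α implies β))) = 1 implies 1 = 1
and checking the remaining 124 assignments likewise gives ≥ 1 in every case.

Yes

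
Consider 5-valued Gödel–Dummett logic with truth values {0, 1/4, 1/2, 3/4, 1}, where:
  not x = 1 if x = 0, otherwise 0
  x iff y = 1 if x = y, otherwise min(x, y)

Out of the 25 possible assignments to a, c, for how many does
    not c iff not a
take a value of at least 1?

value 1: 17 assignments (counts)
value 0: 8 assignments
So 17 of the 25 assignments meet the threshold.

17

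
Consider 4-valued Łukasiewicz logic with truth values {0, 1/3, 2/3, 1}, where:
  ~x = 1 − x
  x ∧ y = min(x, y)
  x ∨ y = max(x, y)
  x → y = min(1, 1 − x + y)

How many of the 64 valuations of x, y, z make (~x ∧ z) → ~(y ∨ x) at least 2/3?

59

value 1: 50 assignments (counts)
value 2/3: 9 assignments (counts)
value 1/3: 4 assignments
value 0: 1 assignment
So 59 of the 64 assignments meet the threshold.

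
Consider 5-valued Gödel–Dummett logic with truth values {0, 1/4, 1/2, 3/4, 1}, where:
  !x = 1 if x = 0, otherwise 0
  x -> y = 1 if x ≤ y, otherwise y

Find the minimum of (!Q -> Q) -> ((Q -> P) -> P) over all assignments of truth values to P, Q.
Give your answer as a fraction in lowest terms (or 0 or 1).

Take P = 1/4, Q = 1/4:
!Q = !1/4 = 0
!Q -> Q = 0 -> 1/4 = 1
Q -> P = 1/4 -> 1/4 = 1
(Q -> P) -> P = 1 -> 1/4 = 1/4
(!Q -> Q) -> ((Q -> P) -> P) = 1 -> 1/4 = 1/4
No assignment yields a value below 1/4, so this is the minimum.

1/4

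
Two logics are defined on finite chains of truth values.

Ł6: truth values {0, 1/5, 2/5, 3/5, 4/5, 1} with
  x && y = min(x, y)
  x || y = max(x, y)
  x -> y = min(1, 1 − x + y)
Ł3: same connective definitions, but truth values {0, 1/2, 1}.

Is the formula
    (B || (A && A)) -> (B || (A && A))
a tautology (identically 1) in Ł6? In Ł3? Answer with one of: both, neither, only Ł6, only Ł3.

both

In Ł6: every assignment gives 1 — tautology.
In Ł3: every assignment gives 1 — tautology.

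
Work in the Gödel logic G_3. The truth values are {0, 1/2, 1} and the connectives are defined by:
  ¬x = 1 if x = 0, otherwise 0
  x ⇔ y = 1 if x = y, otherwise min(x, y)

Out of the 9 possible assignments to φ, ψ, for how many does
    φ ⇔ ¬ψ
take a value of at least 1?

φ = 0, ψ = 0 ↦ 0  <
φ = 0, ψ = 1/2 ↦ 1  ≥
φ = 0, ψ = 1 ↦ 1  ≥
φ = 1/2, ψ = 0 ↦ 1/2  <
φ = 1/2, ψ = 1/2 ↦ 0  <
φ = 1/2, ψ = 1 ↦ 0  <
φ = 1, ψ = 0 ↦ 1  ≥
φ = 1, ψ = 1/2 ↦ 0  <
φ = 1, ψ = 1 ↦ 0  <
So 3 of the 9 assignments meet the threshold.

3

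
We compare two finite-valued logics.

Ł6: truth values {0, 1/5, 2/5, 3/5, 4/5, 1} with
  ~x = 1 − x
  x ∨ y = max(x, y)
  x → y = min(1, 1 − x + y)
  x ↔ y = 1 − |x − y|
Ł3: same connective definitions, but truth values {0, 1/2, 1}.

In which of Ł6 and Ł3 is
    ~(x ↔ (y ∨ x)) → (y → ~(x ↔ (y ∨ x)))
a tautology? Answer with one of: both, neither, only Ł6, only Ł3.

both

In Ł6: every assignment gives 1 — tautology.
In Ł3: every assignment gives 1 — tautology.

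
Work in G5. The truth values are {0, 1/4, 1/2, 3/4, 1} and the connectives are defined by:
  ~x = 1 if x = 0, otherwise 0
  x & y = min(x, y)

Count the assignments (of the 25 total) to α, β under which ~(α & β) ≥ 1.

value 1: 9 assignments (counts)
value 0: 16 assignments
So 9 of the 25 assignments meet the threshold.

9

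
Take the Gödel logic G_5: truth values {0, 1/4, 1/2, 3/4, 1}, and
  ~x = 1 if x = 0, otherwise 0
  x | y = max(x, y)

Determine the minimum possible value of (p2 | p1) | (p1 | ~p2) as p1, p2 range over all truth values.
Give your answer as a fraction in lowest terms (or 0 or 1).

Take p1 = 0, p2 = 1/4:
p2 | p1 = 1/4 | 0 = 1/4
~p2 = ~1/4 = 0
p1 | ~p2 = 0 | 0 = 0
(p2 | p1) | (p1 | ~p2) = 1/4 | 0 = 1/4
No assignment yields a value below 1/4, so this is the minimum.

1/4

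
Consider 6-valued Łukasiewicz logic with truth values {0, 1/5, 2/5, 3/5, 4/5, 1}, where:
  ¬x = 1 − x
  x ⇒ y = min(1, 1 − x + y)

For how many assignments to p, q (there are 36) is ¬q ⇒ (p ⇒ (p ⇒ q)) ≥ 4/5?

33

value 1: 30 assignments (counts)
value 4/5: 3 assignments (counts)
value 2/5: 2 assignments
value 0: 1 assignment
So 33 of the 36 assignments meet the threshold.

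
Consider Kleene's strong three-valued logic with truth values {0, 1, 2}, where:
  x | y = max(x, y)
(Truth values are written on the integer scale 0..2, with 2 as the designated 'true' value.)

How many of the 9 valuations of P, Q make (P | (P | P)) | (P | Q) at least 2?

5

P = 0, Q = 0 ↦ 0  <
P = 0, Q = 1 ↦ 1  <
P = 0, Q = 2 ↦ 2  ≥
P = 1, Q = 0 ↦ 1  <
P = 1, Q = 1 ↦ 1  <
P = 1, Q = 2 ↦ 2  ≥
P = 2, Q = 0 ↦ 2  ≥
P = 2, Q = 1 ↦ 2  ≥
P = 2, Q = 2 ↦ 2  ≥
So 5 of the 9 assignments meet the threshold.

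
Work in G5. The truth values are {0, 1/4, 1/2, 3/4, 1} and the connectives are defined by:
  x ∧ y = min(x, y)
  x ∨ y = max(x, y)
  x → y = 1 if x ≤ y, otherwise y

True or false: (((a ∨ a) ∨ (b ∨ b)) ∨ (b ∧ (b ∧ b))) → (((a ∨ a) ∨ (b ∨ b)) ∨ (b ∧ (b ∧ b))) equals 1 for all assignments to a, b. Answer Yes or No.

Yes

At a = 1, b = 3/4, for instance:
a ∨ a = 1 ∨ 1 = 1
b ∨ b = 3/4 ∨ 3/4 = 3/4
(a ∨ a) ∨ (b ∨ b) = 1 ∨ 3/4 = 1
b ∧ b = 3/4 ∧ 3/4 = 3/4
b ∧ (b ∧ b) = 3/4 ∧ 3/4 = 3/4
((a ∨ a) ∨ (b ∨ b)) ∨ (b ∧ (b ∧ b)) = 1 ∨ 3/4 = 1
(((a ∨ a) ∨ (b ∨ b)) ∨ (b ∧ (b ∧ b))) → (((a ∨ a) ∨ (b ∨ b)) ∨ (b ∧ (b ∧ b))) = 1 → 1 = 1
and checking the remaining 24 assignments likewise gives ≥ 1 in every case.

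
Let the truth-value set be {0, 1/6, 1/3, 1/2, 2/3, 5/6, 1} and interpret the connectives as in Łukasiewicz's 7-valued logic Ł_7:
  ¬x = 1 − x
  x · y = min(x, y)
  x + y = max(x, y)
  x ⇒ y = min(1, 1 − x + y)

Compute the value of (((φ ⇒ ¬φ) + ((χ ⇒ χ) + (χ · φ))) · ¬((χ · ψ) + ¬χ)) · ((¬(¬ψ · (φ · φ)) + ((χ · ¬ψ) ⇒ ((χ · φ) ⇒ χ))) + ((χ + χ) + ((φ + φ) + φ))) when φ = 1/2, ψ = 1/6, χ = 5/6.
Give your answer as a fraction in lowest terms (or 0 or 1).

¬φ = ¬1/2 = 1/2
φ ⇒ ¬φ = 1/2 ⇒ 1/2 = 1
χ ⇒ χ = 5/6 ⇒ 5/6 = 1
χ · φ = 5/6 · 1/2 = 1/2
(χ ⇒ χ) + (χ · φ) = 1 + 1/2 = 1
(φ ⇒ ¬φ) + ((χ ⇒ χ) + (χ · φ)) = 1 + 1 = 1
χ · ψ = 5/6 · 1/6 = 1/6
¬χ = ¬5/6 = 1/6
(χ · ψ) + ¬χ = 1/6 + 1/6 = 1/6
¬((χ · ψ) + ¬χ) = ¬1/6 = 5/6
((φ ⇒ ¬φ) + ((χ ⇒ χ) + (χ · φ))) · ¬((χ · ψ) + ¬χ) = 1 · 5/6 = 5/6
¬ψ = ¬1/6 = 5/6
φ · φ = 1/2 · 1/2 = 1/2
¬ψ · (φ · φ) = 5/6 · 1/2 = 1/2
¬(¬ψ · (φ · φ)) = ¬1/2 = 1/2
¬ψ = ¬1/6 = 5/6
χ · ¬ψ = 5/6 · 5/6 = 5/6
χ · φ = 5/6 · 1/2 = 1/2
(χ · φ) ⇒ χ = 1/2 ⇒ 5/6 = 1
(χ · ¬ψ) ⇒ ((χ · φ) ⇒ χ) = 5/6 ⇒ 1 = 1
¬(¬ψ · (φ · φ)) + ((χ · ¬ψ) ⇒ ((χ · φ) ⇒ χ)) = 1/2 + 1 = 1
χ + χ = 5/6 + 5/6 = 5/6
φ + φ = 1/2 + 1/2 = 1/2
(φ + φ) + φ = 1/2 + 1/2 = 1/2
(χ + χ) + ((φ + φ) + φ) = 5/6 + 1/2 = 5/6
(¬(¬ψ · (φ · φ)) + ((χ · ¬ψ) ⇒ ((χ · φ) ⇒ χ))) + ((χ + χ) + ((φ + φ) + φ)) = 1 + 5/6 = 1
(((φ ⇒ ¬φ) + ((χ ⇒ χ) + (χ · φ))) · ¬((χ · ψ) + ¬χ)) · ((¬(¬ψ · (φ · φ)) + ((χ · ¬ψ) ⇒ ((χ · φ) ⇒ χ))) + ((χ + χ) + ((φ + φ) + φ))) = 5/6 · 1 = 5/6

5/6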